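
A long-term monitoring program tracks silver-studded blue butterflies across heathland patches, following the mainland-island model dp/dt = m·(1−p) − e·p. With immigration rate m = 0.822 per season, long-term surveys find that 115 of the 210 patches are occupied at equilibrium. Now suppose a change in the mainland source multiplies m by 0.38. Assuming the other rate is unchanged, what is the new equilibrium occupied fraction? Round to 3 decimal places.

Observed p* = 115/210 = 0.54762.
Balance m(1−p*) = e·p* gives e = m(1−p*)/p* = 0.822×0.45238/0.54762 = 0.67904.
New p* = m/(m+e) = 0.31236/(0.31236+0.67904) = 0.31507.

0.315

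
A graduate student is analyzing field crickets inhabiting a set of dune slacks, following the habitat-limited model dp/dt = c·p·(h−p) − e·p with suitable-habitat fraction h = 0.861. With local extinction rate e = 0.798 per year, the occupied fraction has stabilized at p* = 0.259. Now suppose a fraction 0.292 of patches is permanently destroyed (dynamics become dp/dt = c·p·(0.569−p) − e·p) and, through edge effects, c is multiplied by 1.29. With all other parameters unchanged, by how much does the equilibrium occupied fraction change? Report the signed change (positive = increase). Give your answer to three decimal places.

Balance c(h−p*) = e gives c = e/(0.861 − 0.25900) = 0.798/0.60200 = 1.32558.
New p* = 0.569 − e/c = 0.569 − 0.79800/1.71000 = 0.10233.
Δp* = 0.10233 − 0.25900 = -0.15667.

-0.157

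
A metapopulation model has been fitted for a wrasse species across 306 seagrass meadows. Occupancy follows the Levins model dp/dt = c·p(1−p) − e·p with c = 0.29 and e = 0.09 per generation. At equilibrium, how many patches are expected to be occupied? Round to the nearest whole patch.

p* = 1 − e/c = 1 − 0.09/0.29 = 0.6897.
Expected occupied patches = N × p* = 306 × 0.6897 = 211.03 ≈ 211.

211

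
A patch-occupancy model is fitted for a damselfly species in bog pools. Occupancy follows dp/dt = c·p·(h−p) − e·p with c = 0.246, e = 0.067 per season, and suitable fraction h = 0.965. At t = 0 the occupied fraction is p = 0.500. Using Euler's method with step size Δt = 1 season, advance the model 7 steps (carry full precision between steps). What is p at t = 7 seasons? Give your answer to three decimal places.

0.625

Update rule: p ← p + [c·p·(h−p) − e·p]·Δt with Δt = 1.
t = 1: p = 0.50000 + (+0.02369) = 0.52370
t = 2: p = 0.52370 + (+0.02177) = 0.54546
t = 3: p = 0.54546 + (+0.01975) = 0.56521
t = 4: p = 0.56521 + (+0.01772) = 0.58293
t = 5: p = 0.58293 + (+0.01573) = 0.59866
t = 6: p = 0.59866 + (+0.01384) = 0.61250
t = 7: p = 0.61250 + (+0.01208) = 0.62458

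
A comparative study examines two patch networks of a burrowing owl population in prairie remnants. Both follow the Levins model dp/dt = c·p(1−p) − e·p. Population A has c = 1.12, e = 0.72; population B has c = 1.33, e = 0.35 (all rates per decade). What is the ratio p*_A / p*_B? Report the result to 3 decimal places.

A: p*_A = 1 − 0.72/1.12 = 0.3571.
B: p*_B = 1 − 0.35/1.33 = 0.7368.
p*_A / p*_B = 0.3571/0.7368 = 0.4847.

0.485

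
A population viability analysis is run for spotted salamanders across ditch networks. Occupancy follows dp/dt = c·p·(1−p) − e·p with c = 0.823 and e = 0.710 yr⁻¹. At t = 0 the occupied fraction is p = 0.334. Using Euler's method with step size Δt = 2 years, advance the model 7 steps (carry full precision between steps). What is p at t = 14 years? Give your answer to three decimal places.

Update rule: p ← p + [c·p·(1−p) − e·p]·Δt with Δt = 2.
step 1: Δp = -0.10814, p = 0.22586
step 2: Δp = -0.03292, p = 0.19294
step 3: Δp = -0.01767, p = 0.17527
step 4: Δp = -0.01095, p = 0.16432
step 5: Δp = -0.00731, p = 0.15701
step 6: Δp = -0.00509, p = 0.15192
step 7: Δp = -0.00365, p = 0.14826

0.148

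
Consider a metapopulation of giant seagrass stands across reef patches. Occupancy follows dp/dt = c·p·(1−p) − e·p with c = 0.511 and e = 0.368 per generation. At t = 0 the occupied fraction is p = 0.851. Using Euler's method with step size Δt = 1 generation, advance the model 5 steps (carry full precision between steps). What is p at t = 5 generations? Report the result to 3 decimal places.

0.381

Update rule: p ← p + [c·p·(1−p) − e·p]·Δt with Δt = 1.
step 1: Δp = -0.24837, p = 0.60263
step 2: Δp = -0.09940, p = 0.50323
step 3: Δp = -0.05744, p = 0.44578
step 4: Δp = -0.03780, p = 0.40798
step 5: Δp = -0.02671, p = 0.38127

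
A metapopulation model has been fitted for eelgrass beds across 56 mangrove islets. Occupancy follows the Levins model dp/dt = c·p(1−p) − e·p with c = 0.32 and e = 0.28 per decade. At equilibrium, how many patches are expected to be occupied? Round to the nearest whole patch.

p* = 1 − e/c = 1 − 0.28/0.32 = 0.1250.
Expected occupied patches = N × p* = 56 × 0.1250 = 7.00 ≈ 7.

7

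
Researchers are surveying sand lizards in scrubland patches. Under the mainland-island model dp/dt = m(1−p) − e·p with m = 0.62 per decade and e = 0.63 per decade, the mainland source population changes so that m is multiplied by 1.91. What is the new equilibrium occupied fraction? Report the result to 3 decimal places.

Before: p* = 0.62/(0.62+0.63) = 0.4960.
After: m = 1.1842, e = 0.63; p* = 1.1842/1.8142 = 0.6527.

0.653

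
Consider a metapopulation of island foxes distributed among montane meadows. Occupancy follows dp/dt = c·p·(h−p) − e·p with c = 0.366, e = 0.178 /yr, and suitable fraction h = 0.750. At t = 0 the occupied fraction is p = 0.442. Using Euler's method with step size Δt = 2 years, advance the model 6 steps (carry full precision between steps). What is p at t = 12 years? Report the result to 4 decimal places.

Update rule: p ← p + [c·p·(h−p) − e·p]·Δt with Δt = 2.
t = 2: p = 0.44200 + (-0.05770) = 0.38430
t = 4: p = 0.38430 + (-0.03394) = 0.35036
t = 6: p = 0.35036 + (-0.02224) = 0.32813
t = 8: p = 0.32813 + (-0.01548) = 0.31264
t = 10: p = 0.31264 + (-0.01121) = 0.30143
t = 12: p = 0.30143 + (-0.00833) = 0.29310

0.2931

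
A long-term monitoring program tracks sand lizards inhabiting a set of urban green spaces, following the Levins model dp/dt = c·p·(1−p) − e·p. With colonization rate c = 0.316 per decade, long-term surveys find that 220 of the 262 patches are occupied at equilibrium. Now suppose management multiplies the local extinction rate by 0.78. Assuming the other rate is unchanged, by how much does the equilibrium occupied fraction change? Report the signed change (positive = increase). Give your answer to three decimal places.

Observed p* = 220/262 = 0.83969.
Balance c(1−p*) = e gives e = 0.316×(1 − 0.83969) = 0.05066.
New p* = 1 − e/c = 1 − 0.03951/0.31600 = 0.87497.
Δp* = 0.87497 − 0.83969 = +0.03528.

0.035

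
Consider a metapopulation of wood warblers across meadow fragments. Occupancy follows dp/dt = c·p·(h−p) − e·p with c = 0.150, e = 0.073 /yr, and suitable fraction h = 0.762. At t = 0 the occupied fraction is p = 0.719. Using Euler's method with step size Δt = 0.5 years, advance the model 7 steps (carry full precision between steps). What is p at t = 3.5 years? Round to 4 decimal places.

0.5869

Update rule: p ← p + [c·p·(h−p) − e·p]·Δt with Δt = 0.5.
step 1: Δp = -0.02392, p = 0.69508
step 2: Δp = -0.02188, p = 0.67319
step 3: Δp = -0.02009, p = 0.65311
step 4: Δp = -0.01850, p = 0.63460
step 5: Δp = -0.01710, p = 0.61750
step 6: Δp = -0.01585, p = 0.60166
step 7: Δp = -0.01473, p = 0.58693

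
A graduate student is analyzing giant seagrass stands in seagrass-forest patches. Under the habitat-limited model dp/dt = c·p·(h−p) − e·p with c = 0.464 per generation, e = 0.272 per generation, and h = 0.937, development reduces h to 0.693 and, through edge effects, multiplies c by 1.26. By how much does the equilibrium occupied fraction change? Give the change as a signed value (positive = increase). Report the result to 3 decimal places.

Before: p* = h − e/c = 0.937 − 0.272/0.464 = 0.937 − 0.5862 = 0.3508.
After: c = 0.58464, e = 0.272, h = 0.693; p* = 0.693 − 0.272/0.58464 = 0.2278.
Δp* = 0.2278 − 0.3508 = -0.1230.

-0.123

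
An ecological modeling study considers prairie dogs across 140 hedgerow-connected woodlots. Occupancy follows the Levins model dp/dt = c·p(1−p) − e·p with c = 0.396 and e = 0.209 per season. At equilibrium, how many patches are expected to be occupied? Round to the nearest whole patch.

66

p* = 1 − e/c = 1 − 0.209/0.396 = 0.4722.
Expected occupied patches = N × p* = 140 × 0.4722 = 66.11 ≈ 66.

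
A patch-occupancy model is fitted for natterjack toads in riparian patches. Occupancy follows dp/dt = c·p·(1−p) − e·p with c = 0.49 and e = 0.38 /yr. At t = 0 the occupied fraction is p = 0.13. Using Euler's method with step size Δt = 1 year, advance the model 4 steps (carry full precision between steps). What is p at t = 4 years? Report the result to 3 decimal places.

0.153

Update rule: p ← p + [c·p·(1−p) − e·p]·Δt with Δt = 1.
step 1: Δp = +0.00602, p = 0.13602
step 2: Δp = +0.00590, p = 0.14192
step 3: Δp = +0.00574, p = 0.14766
step 4: Δp = +0.00556, p = 0.15322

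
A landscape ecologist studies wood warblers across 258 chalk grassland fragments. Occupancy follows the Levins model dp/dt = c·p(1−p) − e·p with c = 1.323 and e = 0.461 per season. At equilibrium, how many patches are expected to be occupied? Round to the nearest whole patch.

p* = 1 − e/c = 1 − 0.461/1.323 = 0.6515.
Expected occupied patches = N × p* = 258 × 0.6515 = 168.10 ≈ 168.

168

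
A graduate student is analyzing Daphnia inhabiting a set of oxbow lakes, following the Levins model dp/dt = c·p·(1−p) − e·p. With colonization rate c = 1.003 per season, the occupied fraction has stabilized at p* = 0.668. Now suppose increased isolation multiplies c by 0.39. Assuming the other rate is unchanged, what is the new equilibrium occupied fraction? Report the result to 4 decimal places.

Balance c(1−p*) = e gives e = 1.003×(1 − 0.66800) = 0.33300.
New p* = 1 − e/c = 1 − 0.33300/0.39117 = 0.14871.

0.1487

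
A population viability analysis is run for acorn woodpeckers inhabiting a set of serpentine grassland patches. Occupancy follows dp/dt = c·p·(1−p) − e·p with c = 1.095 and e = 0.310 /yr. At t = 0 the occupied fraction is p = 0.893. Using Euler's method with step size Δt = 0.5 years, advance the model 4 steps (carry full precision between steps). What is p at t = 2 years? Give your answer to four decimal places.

0.7341

Update rule: p ← p + [c·p·(1−p) − e·p]·Δt with Δt = 0.5.
step 1: Δp = -0.08610, p = 0.80690
step 2: Δp = -0.03976, p = 0.76714
step 3: Δp = -0.02110, p = 0.74604
step 4: Δp = -0.01190, p = 0.73413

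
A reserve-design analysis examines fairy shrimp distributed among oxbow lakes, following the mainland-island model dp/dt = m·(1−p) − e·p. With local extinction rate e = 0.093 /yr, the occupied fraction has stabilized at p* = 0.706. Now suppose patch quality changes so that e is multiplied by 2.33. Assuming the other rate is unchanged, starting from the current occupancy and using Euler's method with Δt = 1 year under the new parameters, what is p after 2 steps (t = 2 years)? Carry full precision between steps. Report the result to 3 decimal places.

Balance m(1−p*) = e·p* gives m = e·p*/(1−p*) = 0.093×0.70600/0.29400 = 0.22333.
Starting from p₀ = 0.70600; update p ← p + (dp/dt)·Δt with the new parameters.
step 1: Δp = -0.08733, p = 0.61867
step 2: Δp = -0.04890, p = 0.56977

0.570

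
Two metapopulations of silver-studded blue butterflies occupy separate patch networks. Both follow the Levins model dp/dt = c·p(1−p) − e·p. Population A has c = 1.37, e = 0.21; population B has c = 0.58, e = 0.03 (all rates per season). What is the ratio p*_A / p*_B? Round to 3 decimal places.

A: p*_A = 1 − 0.21/1.37 = 0.8467.
B: p*_B = 1 − 0.03/0.58 = 0.9483.
p*_A / p*_B = 0.8467/0.9483 = 0.8929.

0.893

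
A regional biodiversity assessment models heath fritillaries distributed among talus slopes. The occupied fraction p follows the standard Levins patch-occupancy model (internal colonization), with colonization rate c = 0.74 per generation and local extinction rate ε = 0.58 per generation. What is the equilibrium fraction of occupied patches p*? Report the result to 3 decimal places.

0.216

At equilibrium, colonization balances extinction: c·p*·(1−p*) = ε·p*.
So p* = 1 − ε/c = 1 − 0.58/0.74 = 1 − 0.7838 = 0.2162.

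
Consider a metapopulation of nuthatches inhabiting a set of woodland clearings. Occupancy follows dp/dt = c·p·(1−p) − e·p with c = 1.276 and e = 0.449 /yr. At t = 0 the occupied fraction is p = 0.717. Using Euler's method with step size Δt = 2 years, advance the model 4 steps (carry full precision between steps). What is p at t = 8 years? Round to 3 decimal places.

Update rule: p ← p + [c·p·(1−p) − e·p]·Δt with Δt = 2.
step 1: Δp = -0.12604, p = 0.59096
step 2: Δp = +0.08620, p = 0.67716
step 3: Δp = -0.05019, p = 0.62697
step 4: Δp = +0.03384, p = 0.66081

0.661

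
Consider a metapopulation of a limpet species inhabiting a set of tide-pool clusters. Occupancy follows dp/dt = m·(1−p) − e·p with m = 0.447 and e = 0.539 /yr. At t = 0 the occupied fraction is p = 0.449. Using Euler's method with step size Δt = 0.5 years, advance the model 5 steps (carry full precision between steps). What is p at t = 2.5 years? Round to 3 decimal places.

Update rule: p ← p + [m·(1−p) − e·p]·Δt with Δt = 0.5.
t = 0.5: p = 0.44900 + (+0.00214) = 0.45114
t = 1: p = 0.45114 + (+0.00109) = 0.45223
t = 1.5: p = 0.45223 + (+0.00055) = 0.45278
t = 2: p = 0.45278 + (+0.00028) = 0.45306
t = 2.5: p = 0.45306 + (+0.00014) = 0.45320

0.453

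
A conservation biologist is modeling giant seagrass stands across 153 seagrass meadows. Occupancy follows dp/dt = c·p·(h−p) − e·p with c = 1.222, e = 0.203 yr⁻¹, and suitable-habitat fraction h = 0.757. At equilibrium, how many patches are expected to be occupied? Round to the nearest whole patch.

90

p* = h − e/c = 0.757 − 0.1661 = 0.5909.
Expected occupied patches = N × p* = 153 × 0.5909 = 90.40 ≈ 90.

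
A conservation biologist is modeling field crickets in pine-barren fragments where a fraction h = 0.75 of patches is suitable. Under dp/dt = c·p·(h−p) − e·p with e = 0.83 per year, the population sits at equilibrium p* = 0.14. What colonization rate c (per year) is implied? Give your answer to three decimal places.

1.361

At equilibrium c(h−p*) = e, so c = e/(h−p*).
c = 0.83/(0.75 − 0.14) = 0.83/0.6100 = 1.3607.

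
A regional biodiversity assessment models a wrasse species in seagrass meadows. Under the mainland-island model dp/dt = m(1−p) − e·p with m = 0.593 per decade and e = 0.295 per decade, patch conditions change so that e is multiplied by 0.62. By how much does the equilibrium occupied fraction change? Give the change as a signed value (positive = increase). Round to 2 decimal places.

Before: p* = 0.593/(0.593+0.295) = 0.6678.
After: m = 0.593, e = 0.1829; p* = 0.593/0.7759 = 0.7643.
Δp* = 0.7643 − 0.6678 = +0.0965.

0.10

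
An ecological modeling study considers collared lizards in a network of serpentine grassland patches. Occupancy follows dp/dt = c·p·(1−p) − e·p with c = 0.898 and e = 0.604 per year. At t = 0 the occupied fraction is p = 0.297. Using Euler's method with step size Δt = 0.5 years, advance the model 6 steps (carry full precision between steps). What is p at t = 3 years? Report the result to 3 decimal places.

0.315

Update rule: p ← p + [c·p·(1−p) − e·p]·Δt with Δt = 0.5.
step 1: Δp = +0.00405, p = 0.30105
step 2: Δp = +0.00356, p = 0.30461
step 3: Δp = +0.00312, p = 0.30773
step 4: Δp = +0.00272, p = 0.31045
step 5: Δp = +0.00236, p = 0.31281
step 6: Δp = +0.00205, p = 0.31486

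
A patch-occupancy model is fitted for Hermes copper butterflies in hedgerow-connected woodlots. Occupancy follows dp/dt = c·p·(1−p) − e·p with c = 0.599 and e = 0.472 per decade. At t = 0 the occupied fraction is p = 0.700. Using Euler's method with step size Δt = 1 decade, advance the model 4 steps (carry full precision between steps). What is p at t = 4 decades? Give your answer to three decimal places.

0.330

Update rule: p ← p + [c·p·(1−p) − e·p]·Δt with Δt = 1.
  1  |  dp/dt·Δt = -0.204610  |  p_1 = 0.495390
  2  |  dp/dt·Δt = -0.084087  |  p_2 = 0.411303
  3  |  dp/dt·Δt = -0.049098  |  p_3 = 0.362206
  4  |  dp/dt·Δt = -0.032584  |  p_4 = 0.329621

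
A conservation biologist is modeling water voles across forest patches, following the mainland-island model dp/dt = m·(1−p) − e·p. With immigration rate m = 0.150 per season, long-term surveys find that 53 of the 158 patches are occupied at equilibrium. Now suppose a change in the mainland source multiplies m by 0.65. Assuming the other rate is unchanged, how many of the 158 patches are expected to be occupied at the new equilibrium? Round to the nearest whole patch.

39

Observed p* = 53/158 = 0.33544.
Balance m(1−p*) = e·p* gives e = m(1−p*)/p* = 0.150×0.66456/0.33544 = 0.29717.
New p* = m/(m+e) = 0.09750/(0.09750+0.29717) = 0.24704.
Expected occupied = 158 × 0.24704 = 39.03 ≈ 39.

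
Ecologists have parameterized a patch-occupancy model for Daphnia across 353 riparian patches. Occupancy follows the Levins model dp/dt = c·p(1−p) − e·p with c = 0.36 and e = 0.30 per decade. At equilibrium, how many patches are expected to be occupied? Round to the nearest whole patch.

59

p* = 1 − e/c = 1 − 0.30/0.36 = 0.1667.
Expected occupied patches = N × p* = 353 × 0.1667 = 58.83 ≈ 59.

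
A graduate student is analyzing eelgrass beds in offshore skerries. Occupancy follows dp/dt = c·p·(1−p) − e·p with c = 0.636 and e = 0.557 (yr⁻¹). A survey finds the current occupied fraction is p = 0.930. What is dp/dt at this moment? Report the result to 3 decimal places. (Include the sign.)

Colonization term: c·p·(1−p) = 0.636×0.930×0.0700 = 0.04140.
Extinction term: e·p = 0.51801.
dp/dt = 0.04140 − 0.51801 = -0.47661.

-0.477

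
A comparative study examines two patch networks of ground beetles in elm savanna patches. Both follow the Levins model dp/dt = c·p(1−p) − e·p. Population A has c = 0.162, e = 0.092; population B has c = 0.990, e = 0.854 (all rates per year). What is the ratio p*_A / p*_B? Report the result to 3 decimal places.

A: p*_A = 1 − 0.092/0.162 = 0.4321.
B: p*_B = 1 − 0.854/0.990 = 0.1374.
p*_A / p*_B = 0.4321/0.1374 = 3.1454.

3.145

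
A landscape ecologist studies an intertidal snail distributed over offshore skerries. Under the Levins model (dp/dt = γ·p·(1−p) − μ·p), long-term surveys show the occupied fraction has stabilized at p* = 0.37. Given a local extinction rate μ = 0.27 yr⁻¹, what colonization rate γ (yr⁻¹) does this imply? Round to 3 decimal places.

0.429

At equilibrium γ(1−p*) = μ, so γ = μ/(1−p*).
γ = 0.27/(1 − 0.37) = 0.27/0.6300 = 0.4286.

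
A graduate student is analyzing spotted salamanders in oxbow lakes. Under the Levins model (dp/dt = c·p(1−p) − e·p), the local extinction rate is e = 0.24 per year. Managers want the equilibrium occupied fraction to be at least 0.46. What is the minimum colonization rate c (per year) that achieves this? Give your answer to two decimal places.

0.44

p* = 1 − e/c ≥ 0.46 requires e/c ≤ 0.5400, i.e. c ≥ e/0.5400.
c_min = 0.24/0.5400 = 0.4444.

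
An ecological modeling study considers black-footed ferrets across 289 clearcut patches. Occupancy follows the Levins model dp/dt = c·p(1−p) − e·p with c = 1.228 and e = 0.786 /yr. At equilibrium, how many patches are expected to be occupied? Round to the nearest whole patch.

104

p* = 1 − e/c = 1 − 0.786/1.228 = 0.3599.
Expected occupied patches = N × p* = 289 × 0.3599 = 104.02 ≈ 104.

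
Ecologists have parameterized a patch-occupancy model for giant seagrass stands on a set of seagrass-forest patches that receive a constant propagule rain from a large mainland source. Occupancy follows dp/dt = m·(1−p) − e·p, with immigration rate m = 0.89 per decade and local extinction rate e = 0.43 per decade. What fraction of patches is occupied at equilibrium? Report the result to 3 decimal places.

At equilibrium the propagule rain into empty patches balances local extinction: m(1−p*) = e·p*.
p* = m/(m+e) = 0.89/(0.89+0.43) = 0.89/1.3200 = 0.6742.

0.674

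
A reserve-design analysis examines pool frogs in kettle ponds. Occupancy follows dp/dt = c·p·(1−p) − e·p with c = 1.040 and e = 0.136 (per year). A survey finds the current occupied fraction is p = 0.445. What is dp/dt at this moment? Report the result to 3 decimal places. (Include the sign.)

0.196

Colonization term: c·p·(1−p) = 1.040×0.445×0.5550 = 0.25685.
Extinction term: e·p = 0.06052.
dp/dt = 0.25685 − 0.06052 = 0.19633.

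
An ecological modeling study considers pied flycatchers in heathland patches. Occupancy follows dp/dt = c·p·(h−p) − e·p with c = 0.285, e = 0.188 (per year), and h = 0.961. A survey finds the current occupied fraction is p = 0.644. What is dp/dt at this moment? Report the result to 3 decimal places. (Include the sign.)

-0.063

Colonization term: c·p·(h−p) = 0.285×0.644×0.3170 = 0.05818.
Extinction term: e·p = 0.12107.
dp/dt = 0.05818 − 0.12107 = -0.06289.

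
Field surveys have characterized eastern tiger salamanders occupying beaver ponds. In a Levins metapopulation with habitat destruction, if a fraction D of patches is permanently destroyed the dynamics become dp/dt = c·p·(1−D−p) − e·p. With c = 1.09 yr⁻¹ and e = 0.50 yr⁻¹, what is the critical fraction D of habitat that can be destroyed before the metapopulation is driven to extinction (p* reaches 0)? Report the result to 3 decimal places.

The nontrivial equilibrium is p* = (1−D) − e/c; extinction occurs when this hits zero.
So D_crit = 1 − e/c = 1 − 0.50/1.09 = 1 − 0.4587 = 0.5413.
Note this equals the original equilibrium occupancy — the Levins extinction-debt result.

0.541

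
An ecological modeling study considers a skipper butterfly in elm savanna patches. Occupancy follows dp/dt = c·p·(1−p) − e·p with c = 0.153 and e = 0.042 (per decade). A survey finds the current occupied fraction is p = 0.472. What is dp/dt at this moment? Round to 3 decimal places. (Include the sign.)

Colonization term: c·p·(1−p) = 0.153×0.472×0.5280 = 0.03813.
Extinction term: e·p = 0.01982.
dp/dt = 0.03813 − 0.01982 = 0.01831.

0.018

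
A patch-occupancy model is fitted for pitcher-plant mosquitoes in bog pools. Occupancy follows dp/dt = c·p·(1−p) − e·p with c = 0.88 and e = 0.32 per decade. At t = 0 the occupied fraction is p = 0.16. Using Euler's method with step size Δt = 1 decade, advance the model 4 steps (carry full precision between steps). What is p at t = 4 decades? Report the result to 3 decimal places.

Update rule: p ← p + [c·p·(1−p) − e·p]·Δt with Δt = 1.
p: 0.16000 → 0.22707  (Δp = +0.06707)
p: 0.22707 → 0.30886  (Δp = +0.08179)
p: 0.30886 → 0.39787  (Δp = +0.08901)
p: 0.39787 → 0.48137  (Δp = +0.08350)

0.481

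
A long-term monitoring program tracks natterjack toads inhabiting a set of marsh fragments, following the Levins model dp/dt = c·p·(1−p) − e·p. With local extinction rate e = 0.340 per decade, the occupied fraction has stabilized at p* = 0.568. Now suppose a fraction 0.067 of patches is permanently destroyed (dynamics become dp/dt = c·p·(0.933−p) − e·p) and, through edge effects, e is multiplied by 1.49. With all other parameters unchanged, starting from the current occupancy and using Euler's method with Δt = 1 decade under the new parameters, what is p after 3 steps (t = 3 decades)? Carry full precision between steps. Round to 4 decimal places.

Balance c(1−p*) = e gives c = e/(1 − 0.56800) = 0.340/0.43200 = 0.78704.
Starting from p₀ = 0.56800; update p ← p + (dp/dt)·Δt with the new parameters.
  1  |  dp/dt·Δt = -0.124580  |  p_1 = 0.443420
  2  |  dp/dt·Δt = -0.053779  |  p_2 = 0.389641
  3  |  dp/dt·Δt = -0.030765  |  p_3 = 0.358876

0.3589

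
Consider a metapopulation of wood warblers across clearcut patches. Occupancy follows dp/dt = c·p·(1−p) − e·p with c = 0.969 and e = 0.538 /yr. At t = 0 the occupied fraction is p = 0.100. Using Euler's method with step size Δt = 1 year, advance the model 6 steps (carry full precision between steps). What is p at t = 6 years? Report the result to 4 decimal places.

Update rule: p ← p + [c·p·(1−p) − e·p]·Δt with Δt = 1.
t = 1: p = 0.10000 + (+0.03341) = 0.13341
t = 2: p = 0.13341 + (+0.04025) = 0.17366
t = 3: p = 0.17366 + (+0.04562) = 0.21929
t = 4: p = 0.21929 + (+0.04792) = 0.26720
t = 5: p = 0.26720 + (+0.04598) = 0.31318
t = 6: p = 0.31318 + (+0.03994) = 0.35312

0.3531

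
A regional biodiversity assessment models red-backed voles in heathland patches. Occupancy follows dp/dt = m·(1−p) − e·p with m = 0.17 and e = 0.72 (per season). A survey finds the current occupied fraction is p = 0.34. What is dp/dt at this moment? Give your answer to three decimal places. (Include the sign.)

-0.133

Colonization term: m·(1−p) = 0.17×0.6600 = 0.11220.
Extinction term: e·p = 0.24480.
dp/dt = 0.11220 − 0.24480 = -0.13260.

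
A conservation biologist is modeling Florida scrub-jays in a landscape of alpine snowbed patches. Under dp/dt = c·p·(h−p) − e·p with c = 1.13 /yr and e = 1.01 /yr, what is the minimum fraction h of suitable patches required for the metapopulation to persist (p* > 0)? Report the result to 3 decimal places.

0.894

p* = h − e/c is positive only when h > e/c.
h_min = e/c = 1.01/1.13 = 0.8938.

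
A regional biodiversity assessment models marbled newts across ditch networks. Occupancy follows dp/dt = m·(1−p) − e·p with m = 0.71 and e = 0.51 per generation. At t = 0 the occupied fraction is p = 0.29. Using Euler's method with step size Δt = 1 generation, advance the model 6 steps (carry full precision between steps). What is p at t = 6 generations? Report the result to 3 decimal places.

Update rule: p ← p + [m·(1−p) − e·p]·Δt with Δt = 1.
t = 1: p = 0.29000 + (+0.35620) = 0.64620
t = 2: p = 0.64620 + (-0.07836) = 0.56784
t = 3: p = 0.56784 + (+0.01724) = 0.58508
t = 4: p = 0.58508 + (-0.00379) = 0.58128
t = 5: p = 0.58128 + (+0.00083) = 0.58212
t = 6: p = 0.58212 + (-0.00018) = 0.58193

0.582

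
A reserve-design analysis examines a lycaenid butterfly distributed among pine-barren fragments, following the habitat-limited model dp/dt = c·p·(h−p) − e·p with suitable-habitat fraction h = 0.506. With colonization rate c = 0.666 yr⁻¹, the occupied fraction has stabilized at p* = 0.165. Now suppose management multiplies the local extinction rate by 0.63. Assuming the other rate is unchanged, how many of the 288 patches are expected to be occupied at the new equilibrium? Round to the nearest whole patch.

Balance c(h−p*) = e gives e = 0.666×(0.506 − 0.16500) = 0.22711.
New p* = 0.506 − e/c = 0.506 − 0.14308/0.66600 = 0.29117.
Expected occupied = 288 × 0.29117 = 83.86 ≈ 84.

84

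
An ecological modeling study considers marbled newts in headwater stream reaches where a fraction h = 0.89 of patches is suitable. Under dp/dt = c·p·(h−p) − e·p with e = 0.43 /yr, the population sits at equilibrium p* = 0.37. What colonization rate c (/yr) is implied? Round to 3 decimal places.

At equilibrium c(h−p*) = e, so c = e/(h−p*).
c = 0.43/(0.89 − 0.37) = 0.43/0.5200 = 0.8269.

0.827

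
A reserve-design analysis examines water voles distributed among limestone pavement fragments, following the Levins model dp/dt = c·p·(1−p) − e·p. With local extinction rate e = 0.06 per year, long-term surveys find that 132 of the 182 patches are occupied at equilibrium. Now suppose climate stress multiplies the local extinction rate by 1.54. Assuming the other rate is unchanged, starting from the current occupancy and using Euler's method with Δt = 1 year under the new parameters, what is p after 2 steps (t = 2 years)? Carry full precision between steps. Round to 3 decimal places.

Observed p* = 132/182 = 0.72527.
Balance c(1−p*) = e gives c = e/(1 − 0.72527) = 0.06/0.27473 = 0.21840.
Starting from p₀ = 0.72527; update p ← p + (dp/dt)·Δt with the new parameters.
  1  |  dp/dt·Δt = -0.023499  |  p_1 = 0.701776
  2  |  dp/dt·Δt = -0.019136  |  p_2 = 0.682640

0.683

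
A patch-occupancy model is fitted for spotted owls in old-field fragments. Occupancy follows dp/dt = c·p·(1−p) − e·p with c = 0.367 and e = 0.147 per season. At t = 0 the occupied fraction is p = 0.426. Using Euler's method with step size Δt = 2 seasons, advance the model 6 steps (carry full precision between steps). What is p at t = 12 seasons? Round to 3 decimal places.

0.590

Update rule: p ← p + [c·p·(1−p) − e·p]·Δt with Δt = 2.
step 1: Δp = +0.05424, p = 0.48024
step 2: Δp = +0.04202, p = 0.52226
step 3: Δp = +0.02959, p = 0.55185
step 4: Δp = +0.01928, p = 0.57113
step 5: Δp = +0.01187, p = 0.58301
step 6: Δp = +0.00704, p = 0.59005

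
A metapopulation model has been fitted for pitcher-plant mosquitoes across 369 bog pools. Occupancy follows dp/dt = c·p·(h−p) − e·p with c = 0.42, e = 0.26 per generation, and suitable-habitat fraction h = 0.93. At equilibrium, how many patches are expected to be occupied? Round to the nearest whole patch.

115

p* = h − e/c = 0.93 − 0.6190 = 0.3110.
Expected occupied patches = N × p* = 369 × 0.3110 = 114.74 ≈ 115.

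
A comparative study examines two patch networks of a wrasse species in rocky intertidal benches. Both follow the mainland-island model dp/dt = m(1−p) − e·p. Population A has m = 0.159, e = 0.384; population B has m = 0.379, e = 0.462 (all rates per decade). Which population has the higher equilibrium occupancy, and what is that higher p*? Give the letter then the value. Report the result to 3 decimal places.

A: p*_A = m/(m+e) = 0.159/0.5430 = 0.2928.
B: p*_B = 0.379/0.8410 = 0.4507.
B is higher at 0.4507.

B, 0.451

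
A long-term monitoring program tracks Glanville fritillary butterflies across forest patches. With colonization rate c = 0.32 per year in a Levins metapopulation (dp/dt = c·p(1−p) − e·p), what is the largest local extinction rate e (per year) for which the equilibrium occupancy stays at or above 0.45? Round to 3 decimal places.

0.176

1 − e/c ≥ 0.45 ⇒ e ≤ c(1 − 0.45) = 0.32 × 0.5500.
e_max = 0.1760.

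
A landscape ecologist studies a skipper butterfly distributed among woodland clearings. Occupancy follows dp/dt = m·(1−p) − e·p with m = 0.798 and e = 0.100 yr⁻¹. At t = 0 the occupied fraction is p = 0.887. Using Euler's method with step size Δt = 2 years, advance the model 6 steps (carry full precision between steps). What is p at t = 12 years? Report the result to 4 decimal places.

0.8882

Update rule: p ← p + [m·(1−p) − e·p]·Δt with Δt = 2.
t = 2: p = 0.88700 + (+0.00295) = 0.88995
t = 4: p = 0.88995 + (-0.00235) = 0.88760
t = 6: p = 0.88760 + (+0.00187) = 0.88947
t = 8: p = 0.88947 + (-0.00149) = 0.88798
t = 10: p = 0.88798 + (+0.00118) = 0.88917
t = 12: p = 0.88917 + (-0.00094) = 0.88822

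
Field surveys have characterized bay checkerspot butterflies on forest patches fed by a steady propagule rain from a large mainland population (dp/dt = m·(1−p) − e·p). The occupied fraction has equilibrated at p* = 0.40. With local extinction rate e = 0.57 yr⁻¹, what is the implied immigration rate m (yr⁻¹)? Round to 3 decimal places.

At equilibrium m(1−p*) = e·p*, so m = e·p*/(1−p*).
m = 0.57 × 0.40 / 0.6000 = 0.2280/0.6000 = 0.3800.

0.380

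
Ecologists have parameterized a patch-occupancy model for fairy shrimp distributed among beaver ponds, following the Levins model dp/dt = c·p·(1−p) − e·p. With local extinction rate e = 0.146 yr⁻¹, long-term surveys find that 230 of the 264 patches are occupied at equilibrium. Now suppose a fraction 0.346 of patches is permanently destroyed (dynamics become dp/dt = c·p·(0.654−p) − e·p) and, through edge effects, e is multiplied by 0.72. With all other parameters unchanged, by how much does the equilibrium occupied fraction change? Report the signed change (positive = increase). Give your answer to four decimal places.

Observed p* = 230/264 = 0.87121.
Balance c(1−p*) = e gives c = e/(1 − 0.87121) = 0.146/0.12879 = 1.13363.
New p* = 0.654 − e/c = 0.654 − 0.10512/1.13363 = 0.56127.
Δp* = 0.56127 − 0.87121 = -0.30994.

-0.3099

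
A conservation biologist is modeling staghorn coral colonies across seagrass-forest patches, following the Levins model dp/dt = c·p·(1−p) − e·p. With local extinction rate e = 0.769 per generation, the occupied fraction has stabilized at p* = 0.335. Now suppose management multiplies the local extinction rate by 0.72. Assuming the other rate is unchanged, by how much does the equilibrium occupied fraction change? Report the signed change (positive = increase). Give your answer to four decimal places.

Balance c(1−p*) = e gives c = e/(1 − 0.33500) = 0.769/0.66500 = 1.15639.
New p* = 1 − e/c = 1 − 0.55368/1.15639 = 0.52120.
Δp* = 0.52120 − 0.33500 = +0.18620.

0.1862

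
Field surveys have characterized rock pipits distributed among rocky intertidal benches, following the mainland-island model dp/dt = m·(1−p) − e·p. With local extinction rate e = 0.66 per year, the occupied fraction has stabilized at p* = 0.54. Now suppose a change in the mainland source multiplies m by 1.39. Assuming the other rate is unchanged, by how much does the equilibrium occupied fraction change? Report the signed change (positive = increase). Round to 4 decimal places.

Balance m(1−p*) = e·p* gives m = e·p*/(1−p*) = 0.66×0.54000/0.46000 = 0.77478.
New p* = m/(m+e) = 1.07694/(1.07694+0.66000) = 0.62002.
Δp* = 0.62002 − 0.54000 = +0.08002.

0.0800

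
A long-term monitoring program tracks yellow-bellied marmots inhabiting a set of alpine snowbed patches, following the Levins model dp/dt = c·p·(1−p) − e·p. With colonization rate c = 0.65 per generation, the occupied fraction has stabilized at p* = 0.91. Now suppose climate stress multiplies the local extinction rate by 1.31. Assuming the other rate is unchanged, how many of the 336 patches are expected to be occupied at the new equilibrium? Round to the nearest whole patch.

Balance c(1−p*) = e gives e = 0.65×(1 − 0.91000) = 0.05850.
New p* = 1 − e/c = 1 − 0.07664/0.65000 = 0.88209.
Expected occupied = 336 × 0.88209 = 296.38 ≈ 296.

296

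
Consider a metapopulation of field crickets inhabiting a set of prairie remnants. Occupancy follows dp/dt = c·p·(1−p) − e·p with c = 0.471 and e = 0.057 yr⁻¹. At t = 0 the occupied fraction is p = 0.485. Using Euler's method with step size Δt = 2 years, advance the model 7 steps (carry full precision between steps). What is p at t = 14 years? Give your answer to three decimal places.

Update rule: p ← p + [c·p·(1−p) − e·p]·Δt with Δt = 2.
step 1: Δp = +0.18000, p = 0.66500
step 2: Δp = +0.13404, p = 0.79904
step 3: Δp = +0.06017, p = 0.85921
step 4: Δp = +0.01600, p = 0.87521
step 5: Δp = +0.00311, p = 0.87832
step 6: Δp = +0.00055, p = 0.87887
step 7: Δp = +0.00009, p = 0.87896

0.879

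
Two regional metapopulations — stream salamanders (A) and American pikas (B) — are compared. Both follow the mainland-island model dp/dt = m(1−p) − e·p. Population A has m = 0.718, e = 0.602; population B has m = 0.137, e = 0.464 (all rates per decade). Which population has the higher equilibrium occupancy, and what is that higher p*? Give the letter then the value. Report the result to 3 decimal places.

A: p*_A = m/(m+e) = 0.718/1.3200 = 0.5439.
B: p*_B = 0.137/0.6010 = 0.2280.
A is higher at 0.5439.

A, 0.544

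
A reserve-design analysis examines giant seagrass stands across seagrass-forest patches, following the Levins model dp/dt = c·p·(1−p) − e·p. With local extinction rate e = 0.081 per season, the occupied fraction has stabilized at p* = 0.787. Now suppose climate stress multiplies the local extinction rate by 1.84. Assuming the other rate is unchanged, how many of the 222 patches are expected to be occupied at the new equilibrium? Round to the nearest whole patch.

135

Balance c(1−p*) = e gives c = e/(1 − 0.78700) = 0.081/0.21300 = 0.38028.
New p* = 1 − e/c = 1 − 0.14904/0.38028 = 0.60808.
Expected occupied = 222 × 0.60808 = 134.99 ≈ 135.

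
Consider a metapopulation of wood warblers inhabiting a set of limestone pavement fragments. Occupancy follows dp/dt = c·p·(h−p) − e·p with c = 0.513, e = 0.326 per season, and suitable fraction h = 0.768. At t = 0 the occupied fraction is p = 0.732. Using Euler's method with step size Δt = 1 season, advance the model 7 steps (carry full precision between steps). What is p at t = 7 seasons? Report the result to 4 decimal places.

Update rule: p ← p + [c·p·(h−p) − e·p]·Δt with Δt = 1.
step 1: Δp = -0.22511, p = 0.50689
step 2: Δp = -0.09735, p = 0.40954
step 3: Δp = -0.05820, p = 0.35134
step 4: Δp = -0.03944, p = 0.31190
step 5: Δp = -0.02870, p = 0.28320
step 6: Δp = -0.02189, p = 0.26131
step 7: Δp = -0.01726, p = 0.24404

0.2440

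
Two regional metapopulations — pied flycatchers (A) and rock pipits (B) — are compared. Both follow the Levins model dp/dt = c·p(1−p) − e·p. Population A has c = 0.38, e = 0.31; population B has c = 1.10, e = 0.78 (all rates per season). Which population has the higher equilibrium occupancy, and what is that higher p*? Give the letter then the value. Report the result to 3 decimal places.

A: p*_A = 1 − 0.31/0.38 = 0.1842.
B: p*_B = 1 − 0.78/1.10 = 0.2909.
B is higher at 0.2909.

B, 0.291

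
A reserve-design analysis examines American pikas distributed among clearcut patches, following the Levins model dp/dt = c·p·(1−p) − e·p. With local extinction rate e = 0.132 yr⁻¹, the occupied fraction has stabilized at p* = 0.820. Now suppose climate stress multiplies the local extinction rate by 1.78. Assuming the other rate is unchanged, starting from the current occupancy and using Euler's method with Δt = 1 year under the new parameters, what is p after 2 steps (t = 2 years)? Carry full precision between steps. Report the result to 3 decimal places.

Balance c(1−p*) = e gives c = e/(1 − 0.82000) = 0.132/0.18000 = 0.73333.
Starting from p₀ = 0.82000; update p ← p + (dp/dt)·Δt with the new parameters.
  1  |  dp/dt·Δt = -0.084427  |  p_1 = 0.735573
  2  |  dp/dt·Δt = -0.030193  |  p_2 = 0.705380

0.705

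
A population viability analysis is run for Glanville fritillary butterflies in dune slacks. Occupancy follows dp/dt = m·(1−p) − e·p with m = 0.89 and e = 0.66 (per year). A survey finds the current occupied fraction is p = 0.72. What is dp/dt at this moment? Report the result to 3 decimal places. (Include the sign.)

-0.226

Colonization term: m·(1−p) = 0.89×0.2800 = 0.24920.
Extinction term: e·p = 0.47520.
dp/dt = 0.24920 − 0.47520 = -0.22600.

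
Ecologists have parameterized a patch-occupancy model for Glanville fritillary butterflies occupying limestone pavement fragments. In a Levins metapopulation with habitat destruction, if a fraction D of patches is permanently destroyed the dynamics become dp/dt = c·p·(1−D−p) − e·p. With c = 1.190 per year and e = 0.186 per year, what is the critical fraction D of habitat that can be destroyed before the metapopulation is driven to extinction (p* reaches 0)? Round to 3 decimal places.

0.844

The nontrivial equilibrium is p* = (1−D) − e/c; extinction occurs when this hits zero.
So D_crit = 1 − e/c = 1 − 0.186/1.190 = 1 − 0.1563 = 0.8437.
This equals the undisturbed p*, a classic result of Lande's extension.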